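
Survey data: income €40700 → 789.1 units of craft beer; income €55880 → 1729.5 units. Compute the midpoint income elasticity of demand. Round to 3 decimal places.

2.376

ΔQ = 1729.5 − 789.1 = 940.4; midpoint Q̄ = (789.1 + 1729.5)/2 = 1259.3.
ΔI = 55880 − 40700 = 15180; midpoint Ī = (40700 + 55880)/2 = 48290.
η = (ΔQ/Q̄) ÷ (ΔI/Ī) = (940.4/1259.3) ÷ (15180/48290) = 2.376.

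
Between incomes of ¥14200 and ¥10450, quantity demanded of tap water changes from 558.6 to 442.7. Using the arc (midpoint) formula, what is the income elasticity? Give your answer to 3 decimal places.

ΔQ = 442.7 − 558.6 = -115.9; midpoint Q̄ = (558.6 + 442.7)/2 = 500.65.
ΔI = 10450 − 14200 = -3750; midpoint Ī = (14200 + 10450)/2 = 12325.
η = (ΔQ/Q̄) ÷ (ΔI/Ī) = (-115.9/500.65) ÷ (-3750/12325) = 0.761.

0.761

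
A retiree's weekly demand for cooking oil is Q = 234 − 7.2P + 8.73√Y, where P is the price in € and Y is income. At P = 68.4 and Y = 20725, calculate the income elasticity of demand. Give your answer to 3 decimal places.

0.629

At P = 68.4, Y = 20725: Q = 998.307.
Holding P constant, ∂Q/∂Y = 8.73/(2√Y) = 0.0303205.
η_Y = (∂Q/∂Y)·(Y/Q) = 0.0303205 × (20725/998.307) = 0.629.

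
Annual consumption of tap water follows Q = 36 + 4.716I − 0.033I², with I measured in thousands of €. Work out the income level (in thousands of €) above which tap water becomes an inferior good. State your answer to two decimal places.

dQ/dI = 4.716 − 0.066I.
The good is inferior where dQ/dI < 0. Setting dQ/dI = 0 gives I = 4.716 / 0.066 = 71.45.

71.45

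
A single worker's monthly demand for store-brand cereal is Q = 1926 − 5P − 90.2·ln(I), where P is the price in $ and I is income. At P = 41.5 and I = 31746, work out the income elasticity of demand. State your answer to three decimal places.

-0.115

At P = 41.5, I = 31746: Q = 783.530.
Holding P constant, ∂Q/∂I = -90.2/I = -0.0028413.
η_I = (∂Q/∂I)·(I/Q) = -0.0028413 × (31746/783.530) = -0.115.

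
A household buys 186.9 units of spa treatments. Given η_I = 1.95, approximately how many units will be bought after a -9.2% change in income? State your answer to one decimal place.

%ΔQ ≈ η × %ΔI = 1.95 × (-9.2%) = -17.94%.
New Q ≈ 186.9 × (1 − 0.1794) = 153.4.

153.4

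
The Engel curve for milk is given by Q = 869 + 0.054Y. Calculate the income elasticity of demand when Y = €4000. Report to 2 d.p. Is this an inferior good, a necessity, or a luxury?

0.20 (necessity)

At Y = 4000: Q = 1085.000.
dQ/dY = 0.054.
η = (dQ/dY)·(Y/Q) = 0.054 × (4000/1085.000) = 0.20.
Since 0 < η < 1, the good is a necessity.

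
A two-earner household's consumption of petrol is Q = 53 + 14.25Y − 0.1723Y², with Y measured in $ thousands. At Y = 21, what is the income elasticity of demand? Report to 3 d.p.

At Y = 21: Q = 276.2657.
dQ/dY = 14.25 − 0.3446Y = 7.01340.
η = (dQ/dY)·(Y/Q) = 7.01340 × (21/276.2657) = 0.533.

0.533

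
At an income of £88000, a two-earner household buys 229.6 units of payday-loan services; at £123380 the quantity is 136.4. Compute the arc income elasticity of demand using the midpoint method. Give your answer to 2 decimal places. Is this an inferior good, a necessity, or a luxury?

-1.52 (inferior good)

ΔQ = 136.4 − 229.6 = -93.2; midpoint Q̄ = (229.6 + 136.4)/2 = 183.
ΔI = 123380 − 88000 = 35380; midpoint Ī = (88000 + 123380)/2 = 105690.
η = (ΔQ/Q̄) ÷ (ΔI/Ī) = (-93.2/183) ÷ (35380/105690) = -1.52.
η < 0 ⇒ inferior good.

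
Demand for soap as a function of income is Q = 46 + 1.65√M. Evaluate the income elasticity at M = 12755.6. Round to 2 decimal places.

At M = 12755.6: Q = 232.352.
dQ/dM = 1.65/(2√M) = 0.00730472 at this income.
η = (dQ/dM)·(M/Q) = 0.00730472 × (12755.6/232.352) = 0.40.

0.40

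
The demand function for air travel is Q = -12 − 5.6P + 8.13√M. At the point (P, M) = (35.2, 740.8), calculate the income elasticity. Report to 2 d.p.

9.10

At P = 35.2, M = 740.8: Q = 12.159.
Holding P constant, ∂Q/∂M = 8.13/(2√M) = 0.149352.
η_M = (∂Q/∂M)·(M/Q) = 0.149352 × (740.8/12.159) = 9.10.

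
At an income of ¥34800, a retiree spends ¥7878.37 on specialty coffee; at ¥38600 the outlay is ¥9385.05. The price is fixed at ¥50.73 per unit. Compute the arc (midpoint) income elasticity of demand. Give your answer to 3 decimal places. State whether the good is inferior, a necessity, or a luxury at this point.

With a constant price, Q₁ = 7878.37/50.73 = 155.300 and Q₂ = 9385.05/50.73 = 185.000 (equivalently, work directly with expenditure since P cancels).
Midpoint %ΔQ = (9385.05 − 7878.37)/8631.71 = 0.17455; midpoint %ΔI = (38600 − 34800)/36700 = 0.10354.
η = 0.17455 / 0.10354 = 1.686.
η > 1 ⇒ luxury.

1.686 (luxury)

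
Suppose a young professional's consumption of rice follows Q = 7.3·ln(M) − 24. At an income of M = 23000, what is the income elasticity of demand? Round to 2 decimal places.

0.15

At M = 23000: Q = 49.316.
dQ/dM = 7.3/M = 0.000317391 at this income.
η = (dQ/dM)·(M/Q) = 0.000317391 × (23000/49.316) = 0.15.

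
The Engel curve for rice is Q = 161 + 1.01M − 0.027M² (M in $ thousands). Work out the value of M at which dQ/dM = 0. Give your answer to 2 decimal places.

18.70

dQ/dM = 1.01 − 0.054M.
The good is inferior where dQ/dM < 0. Setting dQ/dM = 0 gives M = 1.01 / 0.054 = 18.70.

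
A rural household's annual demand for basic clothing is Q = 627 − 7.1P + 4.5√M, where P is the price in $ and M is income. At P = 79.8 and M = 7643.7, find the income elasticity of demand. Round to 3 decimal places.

At P = 79.8, M = 7643.7: Q = 453.847.
Holding P constant, ∂Q/∂M = 4.5/(2√M) = 0.0257354.
η_M = (∂Q/∂M)·(M/Q) = 0.0257354 × (7643.7/453.847) = 0.433.

0.433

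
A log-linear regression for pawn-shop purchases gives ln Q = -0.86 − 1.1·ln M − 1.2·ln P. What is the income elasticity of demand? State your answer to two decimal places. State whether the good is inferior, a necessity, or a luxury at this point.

In a log-linear demand, the coefficient on ln M is the income elasticity.
So η = -1.10.
η < 0 ⇒ inferior good.

-1.10 (inferior good)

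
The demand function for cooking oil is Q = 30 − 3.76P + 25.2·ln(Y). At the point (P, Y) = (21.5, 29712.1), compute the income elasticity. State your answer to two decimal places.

0.12

At P = 21.5, Y = 29712.1: Q = 208.703.
Holding P constant, ∂Q/∂Y = 25.2/Y = 0.000848139.
η_Y = (∂Q/∂Y)·(Y/Q) = 0.000848139 × (29712.1/208.703) = 0.12.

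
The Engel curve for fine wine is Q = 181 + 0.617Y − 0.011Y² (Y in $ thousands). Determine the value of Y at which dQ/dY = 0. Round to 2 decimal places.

28.05

dQ/dY = 0.617 − 0.022Y.
The good is inferior where dQ/dY < 0. Setting dQ/dY = 0 gives Y = 0.617 / 0.022 = 28.05.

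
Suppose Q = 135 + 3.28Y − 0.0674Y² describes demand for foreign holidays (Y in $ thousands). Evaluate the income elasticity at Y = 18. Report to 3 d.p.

At Y = 18: Q = 172.2024.
dQ/dY = 3.28 − 0.1348Y = 0.85360.
η = (dQ/dY)·(Y/Q) = 0.85360 × (18/172.2024) = 0.089.

0.089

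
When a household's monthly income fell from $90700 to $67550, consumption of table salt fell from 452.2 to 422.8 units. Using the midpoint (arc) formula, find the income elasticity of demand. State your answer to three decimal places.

ΔQ = 422.8 − 452.2 = -29.4; midpoint Q̄ = (452.2 + 422.8)/2 = 437.5.
ΔI = 67550 − 90700 = -23150; midpoint Ī = (90700 + 67550)/2 = 79125.
η = (ΔQ/Q̄) ÷ (ΔI/Ī) = (-29.4/437.5) ÷ (-23150/79125) = 0.230.

0.230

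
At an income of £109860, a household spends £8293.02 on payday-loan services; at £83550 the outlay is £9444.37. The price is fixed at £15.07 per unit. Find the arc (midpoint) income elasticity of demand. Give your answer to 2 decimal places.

With a constant price, Q₁ = 8293.02/15.07 = 550.300 and Q₂ = 9444.37/15.07 = 626.700 (equivalently, work directly with expenditure since P cancels).
Midpoint %ΔQ = (9444.37 − 8293.02)/8868.70 = 0.12982; midpoint %ΔI = (83550 − 109860)/96705 = -0.27206.
η = 0.12982 / -0.27206 = -0.48.

-0.48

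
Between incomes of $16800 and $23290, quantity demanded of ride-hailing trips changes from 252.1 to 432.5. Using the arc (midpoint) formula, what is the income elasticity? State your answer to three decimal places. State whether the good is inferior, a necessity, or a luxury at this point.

1.628 (luxury)

ΔQ = 432.5 − 252.1 = 180.4; midpoint Q̄ = (252.1 + 432.5)/2 = 342.3.
ΔI = 23290 − 16800 = 6490; midpoint Ī = (16800 + 23290)/2 = 20045.
η = (ΔQ/Q̄) ÷ (ΔI/Ī) = (180.4/342.3) ÷ (6490/20045) = 1.628.
η > 1 ⇒ luxury.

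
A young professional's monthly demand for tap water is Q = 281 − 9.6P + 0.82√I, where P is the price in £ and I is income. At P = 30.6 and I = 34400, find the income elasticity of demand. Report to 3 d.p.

At P = 30.6, I = 34400: Q = 139.327.
Holding P constant, ∂Q/∂I = 0.82/(2√I) = 0.00221057.
η_I = (∂Q/∂I)·(I/Q) = 0.00221057 × (34400/139.327) = 0.546.

0.546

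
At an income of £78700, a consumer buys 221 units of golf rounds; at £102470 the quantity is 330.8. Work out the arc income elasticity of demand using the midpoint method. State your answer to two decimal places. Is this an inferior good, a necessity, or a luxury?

1.52 (luxury)

ΔQ = 330.8 − 221 = 109.8; midpoint Q̄ = (221 + 330.8)/2 = 275.9.
ΔI = 102470 − 78700 = 23770; midpoint Ī = (78700 + 102470)/2 = 90585.
η = (ΔQ/Q̄) ÷ (ΔI/Ī) = (109.8/275.9) ÷ (23770/90585) = 1.52.
η > 1 ⇒ luxury.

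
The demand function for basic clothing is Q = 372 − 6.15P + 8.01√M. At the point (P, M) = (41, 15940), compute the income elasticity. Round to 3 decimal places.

At P = 41, M = 15940: Q = 1131.142.
Holding P constant, ∂Q/∂M = 8.01/(2√M) = 0.0317218.
η_M = (∂Q/∂M)·(M/Q) = 0.0317218 × (15940/1131.142) = 0.447.

0.447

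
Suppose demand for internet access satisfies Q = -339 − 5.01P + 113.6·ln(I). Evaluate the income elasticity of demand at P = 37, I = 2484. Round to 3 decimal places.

At P = 37, I = 2484: Q = 363.712.
Holding P constant, ∂Q/∂I = 113.6/I = 0.0457327.
η_I = (∂Q/∂I)·(I/Q) = 0.0457327 × (2484/363.712) = 0.312.

0.312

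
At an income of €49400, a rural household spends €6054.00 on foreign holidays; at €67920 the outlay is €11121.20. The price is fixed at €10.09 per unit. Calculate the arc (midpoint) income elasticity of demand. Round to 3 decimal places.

With a constant price, Q₁ = 6054.00/10.09 = 600.000 and Q₂ = 11121.20/10.09 = 1102.200 (equivalently, work directly with expenditure since P cancels).
Midpoint %ΔQ = (11121.20 − 6054.00)/8587.60 = 0.59006; midpoint %ΔI = (67920 − 49400)/58660 = 0.31572.
η = 0.59006 / 0.31572 = 1.869.

1.869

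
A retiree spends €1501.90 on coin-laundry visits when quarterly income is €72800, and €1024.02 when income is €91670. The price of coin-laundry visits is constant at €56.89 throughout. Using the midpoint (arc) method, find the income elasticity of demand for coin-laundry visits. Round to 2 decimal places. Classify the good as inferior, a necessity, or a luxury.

-1.65 (inferior good)

With a constant price, Q₁ = 1501.90/56.89 = 26.400 and Q₂ = 1024.02/56.89 = 18.000 (equivalently, work directly with expenditure since P cancels).
Midpoint %ΔQ = (1024.02 − 1501.90)/1262.96 = -0.37838; midpoint %ΔI = (91670 − 72800)/82235 = 0.22946.
η = -0.37838 / 0.22946 = -1.65.
η < 0 ⇒ inferior good.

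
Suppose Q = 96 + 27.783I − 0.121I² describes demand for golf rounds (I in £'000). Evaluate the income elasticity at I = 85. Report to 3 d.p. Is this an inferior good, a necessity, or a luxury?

At I = 85: Q = 1583.3300.
dQ/dI = 27.783 − 0.242I = 7.21300.
η = (dQ/dI)·(I/Q) = 7.21300 × (85/1583.3300) = 0.387.
0 < η < 1 ⇒ necessity.

0.387 (necessity)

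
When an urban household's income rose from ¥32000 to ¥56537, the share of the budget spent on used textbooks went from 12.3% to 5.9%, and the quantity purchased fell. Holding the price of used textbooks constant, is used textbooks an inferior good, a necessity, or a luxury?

inferior good

Quantity demanded falls as income rises, so η < 0.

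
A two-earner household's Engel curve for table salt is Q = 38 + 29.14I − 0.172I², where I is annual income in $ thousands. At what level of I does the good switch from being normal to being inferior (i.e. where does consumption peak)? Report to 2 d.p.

84.71

dQ/dI = 29.14 − 0.344I.
The good is inferior where dQ/dI < 0. Setting dQ/dI = 0 gives I = 29.14 / 0.344 = 84.71.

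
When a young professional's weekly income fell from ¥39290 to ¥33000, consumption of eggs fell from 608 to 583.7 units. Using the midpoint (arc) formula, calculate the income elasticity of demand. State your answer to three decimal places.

ΔQ = 583.7 − 608 = -24.3; midpoint Q̄ = (608 + 583.7)/2 = 595.85.
ΔI = 33000 − 39290 = -6290; midpoint Ī = (39290 + 33000)/2 = 36145.
η = (ΔQ/Q̄) ÷ (ΔI/Ī) = (-24.3/595.85) ÷ (-6290/36145) = 0.234.

0.234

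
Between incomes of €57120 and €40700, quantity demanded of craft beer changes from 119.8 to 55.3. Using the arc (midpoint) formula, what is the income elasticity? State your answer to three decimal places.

2.194

ΔQ = 55.3 − 119.8 = -64.5; midpoint Q̄ = (119.8 + 55.3)/2 = 87.55.
ΔI = 40700 − 57120 = -16420; midpoint Ī = (57120 + 40700)/2 = 48910.
η = (ΔQ/Q̄) ÷ (ΔI/Ī) = (-64.5/87.55) ÷ (-16420/48910) = 2.194.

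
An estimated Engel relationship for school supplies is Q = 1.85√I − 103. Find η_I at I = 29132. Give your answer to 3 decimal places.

At I = 29132: Q = 212.760.
dQ/dI = 1.85/(2√I) = 0.00541947 at this income.
η = (dQ/dI)·(I/Q) = 0.00541947 × (29132/212.760) = 0.742.

0.742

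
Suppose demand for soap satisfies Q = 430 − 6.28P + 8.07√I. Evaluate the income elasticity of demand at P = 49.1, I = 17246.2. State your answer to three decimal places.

At P = 49.1, I = 17246.2: Q = 1181.443.
Holding P constant, ∂Q/∂I = 8.07/(2√I) = 0.0307253.
η_I = (∂Q/∂I)·(I/Q) = 0.0307253 × (17246.2/1181.443) = 0.449.

0.449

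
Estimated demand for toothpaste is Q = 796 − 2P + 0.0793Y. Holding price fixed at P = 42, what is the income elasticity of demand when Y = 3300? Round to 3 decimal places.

At P = 42, Y = 3300: Q = 973.690.
Holding P constant, ∂Q/∂Y = 0.0793.
η_Y = (∂Q/∂Y)·(Y/Q) = 0.0793 × (3300/973.690) = 0.269.

0.269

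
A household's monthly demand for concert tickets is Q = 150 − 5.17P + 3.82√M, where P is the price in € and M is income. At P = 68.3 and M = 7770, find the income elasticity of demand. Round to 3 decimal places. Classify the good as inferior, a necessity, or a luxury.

1.260 (luxury)

At P = 68.3, M = 7770: Q = 133.613.
Holding P constant, ∂Q/∂M = 3.82/(2√M) = 0.0216682.
η_M = (∂Q/∂M)·(M/Q) = 0.0216682 × (7770/133.613) = 1.260.
Since η > 1, this is a luxury.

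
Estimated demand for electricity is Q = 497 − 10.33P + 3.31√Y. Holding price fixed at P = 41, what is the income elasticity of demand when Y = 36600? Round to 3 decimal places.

0.448

At P = 41, Y = 36600: Q = 706.710.
Holding P constant, ∂Q/∂Y = 3.31/(2√Y) = 0.00865082.
η_Y = (∂Q/∂Y)·(Y/Q) = 0.00865082 × (36600/706.710) = 0.448.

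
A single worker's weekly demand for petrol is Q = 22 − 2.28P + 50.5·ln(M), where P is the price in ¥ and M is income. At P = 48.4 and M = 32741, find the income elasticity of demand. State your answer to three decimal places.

0.116

At P = 48.4, M = 32741: Q = 436.665.
Holding P constant, ∂Q/∂M = 50.5/M = 0.00154241.
η_M = (∂Q/∂M)·(M/Q) = 0.00154241 × (32741/436.665) = 0.116.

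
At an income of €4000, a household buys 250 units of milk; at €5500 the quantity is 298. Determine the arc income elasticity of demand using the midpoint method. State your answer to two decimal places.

0.55

ΔQ = 298 − 250 = 48; midpoint Q̄ = (250 + 298)/2 = 274.
ΔI = 5500 − 4000 = 1500; midpoint Ī = (4000 + 5500)/2 = 4750.
η = (ΔQ/Q̄) ÷ (ΔI/Ī) = (48/274) ÷ (1500/4750) = 0.55.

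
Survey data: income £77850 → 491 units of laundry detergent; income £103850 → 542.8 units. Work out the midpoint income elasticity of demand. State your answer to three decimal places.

0.350

ΔQ = 542.8 − 491 = 51.8; midpoint Q̄ = (491 + 542.8)/2 = 516.9.
ΔI = 103850 − 77850 = 26000; midpoint Ī = (77850 + 103850)/2 = 90850.
η = (ΔQ/Q̄) ÷ (ΔI/Ī) = (51.8/516.9) ÷ (26000/90850) = 0.350.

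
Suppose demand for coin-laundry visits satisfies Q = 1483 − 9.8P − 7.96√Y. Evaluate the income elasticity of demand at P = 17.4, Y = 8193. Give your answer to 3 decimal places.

-0.609

At P = 17.4, Y = 8193: Q = 591.979.
Holding P constant, ∂Q/∂Y = -7.96/(2√Y) = -0.0439705.
η_Y = (∂Q/∂Y)·(Y/Q) = -0.0439705 × (8193/591.979) = -0.609.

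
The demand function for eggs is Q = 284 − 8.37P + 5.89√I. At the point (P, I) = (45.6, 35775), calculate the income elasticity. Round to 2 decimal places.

0.55

At P = 45.6, I = 35775: Q = 1016.379.
Holding P constant, ∂Q/∂I = 5.89/(2√I) = 0.0155702.
η_I = (∂Q/∂I)·(I/Q) = 0.0155702 × (35775/1016.379) = 0.55.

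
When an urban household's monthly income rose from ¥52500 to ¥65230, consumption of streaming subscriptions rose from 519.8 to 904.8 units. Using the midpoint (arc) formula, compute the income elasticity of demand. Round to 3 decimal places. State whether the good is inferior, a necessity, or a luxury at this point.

ΔQ = 904.8 − 519.8 = 385; midpoint Q̄ = (519.8 + 904.8)/2 = 712.3.
ΔI = 65230 − 52500 = 12730; midpoint Ī = (52500 + 65230)/2 = 58865.
η = (ΔQ/Q̄) ÷ (ΔI/Ī) = (385/712.3) ÷ (12730/58865) = 2.499.
η > 1 ⇒ luxury.

2.499 (luxury)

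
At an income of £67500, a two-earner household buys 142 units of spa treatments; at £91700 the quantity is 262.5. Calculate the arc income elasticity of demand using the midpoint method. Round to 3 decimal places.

1.960

ΔQ = 262.5 − 142 = 120.5; midpoint Q̄ = (142 + 262.5)/2 = 202.25.
ΔI = 91700 − 67500 = 24200; midpoint Ī = (67500 + 91700)/2 = 79600.
η = (ΔQ/Q̄) ÷ (ΔI/Ī) = (120.5/202.25) ÷ (24200/79600) = 1.960.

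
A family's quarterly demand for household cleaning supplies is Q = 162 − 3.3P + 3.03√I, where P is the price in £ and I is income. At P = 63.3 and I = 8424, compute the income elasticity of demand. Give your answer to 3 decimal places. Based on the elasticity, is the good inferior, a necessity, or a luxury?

0.601 (necessity)

At P = 63.3, I = 8424: Q = 231.211.
Holding P constant, ∂Q/∂I = 3.03/(2√I) = 0.0165064.
η_I = (∂Q/∂I)·(I/Q) = 0.0165064 × (8424/231.211) = 0.601.
Since 0 < η < 1, this is a necessity.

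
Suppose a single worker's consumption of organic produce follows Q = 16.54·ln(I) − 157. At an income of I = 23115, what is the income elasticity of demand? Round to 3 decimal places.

At I = 23115: Q = 9.198.
dQ/dI = 16.54/I = 0.000715553 at this income.
η = (dQ/dI)·(I/Q) = 0.000715553 × (23115/9.198) = 1.798.

1.798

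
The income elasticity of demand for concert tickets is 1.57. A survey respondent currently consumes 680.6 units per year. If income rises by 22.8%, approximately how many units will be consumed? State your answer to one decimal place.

924.2

%ΔQ ≈ η × %ΔI = 1.57 × 22.8% = 35.796%.
New Q ≈ 680.6 × (1 + 0.35796) = 924.2.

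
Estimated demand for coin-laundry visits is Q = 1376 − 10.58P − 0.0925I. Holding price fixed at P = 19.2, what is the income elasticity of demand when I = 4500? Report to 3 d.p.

At P = 19.2, I = 4500: Q = 756.614.
Holding P constant, ∂Q/∂I = −0.0925.
η_I = (∂Q/∂I)·(I/Q) = -0.0925 × (4500/756.614) = -0.550.

-0.550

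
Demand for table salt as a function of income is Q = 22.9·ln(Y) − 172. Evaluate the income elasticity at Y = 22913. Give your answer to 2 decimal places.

At Y = 22913: Q = 57.904.
dQ/dY = 22.9/Y = 0.000999433 at this income.
η = (dQ/dY)·(Y/Q) = 0.000999433 × (22913/57.904) = 0.40.

0.40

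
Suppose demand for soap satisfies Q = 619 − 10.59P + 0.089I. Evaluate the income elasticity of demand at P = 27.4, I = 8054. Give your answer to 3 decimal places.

0.686

At P = 27.4, I = 8054: Q = 1045.640.
Holding P constant, ∂Q/∂I = 0.089.
η_I = (∂Q/∂I)·(I/Q) = 0.089 × (8054/1045.640) = 0.686.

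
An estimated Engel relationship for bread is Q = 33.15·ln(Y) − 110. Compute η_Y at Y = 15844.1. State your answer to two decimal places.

At Y = 15844.1: Q = 210.579.
dQ/dY = 33.15/Y = 0.00209226 at this income.
η = (dQ/dY)·(Y/Q) = 0.00209226 × (15844.1/210.579) = 0.16.

0.16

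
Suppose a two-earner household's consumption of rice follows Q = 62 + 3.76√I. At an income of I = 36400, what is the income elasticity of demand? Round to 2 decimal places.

0.46

At I = 36400: Q = 779.362.
dQ/dI = 3.76/(2√I) = 0.00985388 at this income.
η = (dQ/dI)·(I/Q) = 0.00985388 × (36400/779.362) = 0.46.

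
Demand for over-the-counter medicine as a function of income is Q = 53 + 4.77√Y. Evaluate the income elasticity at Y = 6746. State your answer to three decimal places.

0.440

At Y = 6746: Q = 444.779.
dQ/dY = 4.77/(2√Y) = 0.0290379 at this income.
η = (dQ/dY)·(Y/Q) = 0.0290379 × (6746/444.779) = 0.440.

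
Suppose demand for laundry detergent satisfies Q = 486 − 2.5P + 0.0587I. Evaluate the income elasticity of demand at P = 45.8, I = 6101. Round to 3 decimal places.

0.491

At P = 45.8, I = 6101: Q = 729.629.
Holding P constant, ∂Q/∂I = 0.0587.
η_I = (∂Q/∂I)·(I/Q) = 0.0587 × (6101/729.629) = 0.491.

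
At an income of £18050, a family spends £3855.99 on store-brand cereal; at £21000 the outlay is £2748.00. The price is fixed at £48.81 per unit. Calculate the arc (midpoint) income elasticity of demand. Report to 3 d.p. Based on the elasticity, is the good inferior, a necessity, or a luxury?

-2.221 (inferior good)

With a constant price, Q₁ = 3855.99/48.81 = 79.000 and Q₂ = 2748.00/48.81 = 56.300 (equivalently, work directly with expenditure since P cancels).
Midpoint %ΔQ = (2748.00 − 3855.99)/3302.00 = -0.33555; midpoint %ΔI = (21000 − 18050)/19525 = 0.15109.
η = -0.33555 / 0.15109 = -2.221.
η < 0 ⇒ inferior good.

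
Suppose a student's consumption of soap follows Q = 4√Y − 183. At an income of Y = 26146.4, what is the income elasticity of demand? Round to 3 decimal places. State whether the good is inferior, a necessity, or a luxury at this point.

0.697 (necessity)

At Y = 26146.4: Q = 463.794.
dQ/dY = 4/(2√Y) = 0.0123687 at this income.
η = (dQ/dY)·(Y/Q) = 0.0123687 × (26146.4/463.794) = 0.697.
Since 0 < η < 1, the good is a necessity.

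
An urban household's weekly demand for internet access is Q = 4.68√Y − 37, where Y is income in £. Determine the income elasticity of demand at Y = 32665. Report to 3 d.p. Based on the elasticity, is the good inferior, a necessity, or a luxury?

0.523 (necessity)

At Y = 32665: Q = 808.838.
dQ/dY = 4.68/(2√Y) = 0.0129472 at this income.
η = (dQ/dY)·(Y/Q) = 0.0129472 × (32665/808.838) = 0.523.
Since 0 < η < 1, the good is a necessity.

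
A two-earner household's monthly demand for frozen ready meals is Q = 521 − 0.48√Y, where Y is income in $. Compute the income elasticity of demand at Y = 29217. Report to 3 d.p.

At Y = 29217: Q = 438.954.
dQ/dY = -0.48/(2√Y) = -0.00140409 at this income.
η = (dQ/dY)·(Y/Q) = -0.00140409 × (29217/438.954) = -0.093.

-0.093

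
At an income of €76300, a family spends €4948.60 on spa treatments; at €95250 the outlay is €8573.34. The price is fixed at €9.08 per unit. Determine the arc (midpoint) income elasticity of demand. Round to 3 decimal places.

With a constant price, Q₁ = 4948.60/9.08 = 545.000 and Q₂ = 8573.34/9.08 = 944.200 (equivalently, work directly with expenditure since P cancels).
Midpoint %ΔQ = (8573.34 − 4948.60)/6760.97 = 0.53613; midpoint %ΔI = (95250 − 76300)/85775 = 0.22093.
η = 0.53613 / 0.22093 = 2.427.

2.427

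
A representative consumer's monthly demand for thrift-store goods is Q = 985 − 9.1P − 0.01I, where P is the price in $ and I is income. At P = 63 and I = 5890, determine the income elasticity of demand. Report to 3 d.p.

At P = 63, I = 5890: Q = 352.800.
Holding P constant, ∂Q/∂I = −0.01.
η_I = (∂Q/∂I)·(I/Q) = -0.01 × (5890/352.800) = -0.167.

-0.167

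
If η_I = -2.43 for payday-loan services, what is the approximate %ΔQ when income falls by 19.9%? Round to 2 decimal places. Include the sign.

%ΔQ ≈ η × %ΔI = -2.43 × (-19.9%) = 48.36%.

48.36%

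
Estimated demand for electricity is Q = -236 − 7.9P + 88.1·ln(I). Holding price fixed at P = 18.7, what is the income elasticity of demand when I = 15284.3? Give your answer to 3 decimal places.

0.189

At P = 18.7, I = 15284.3: Q = 465.077.
Holding P constant, ∂Q/∂I = 88.1/I = 0.00576408.
η_I = (∂Q/∂I)·(I/Q) = 0.00576408 × (15284.3/465.077) = 0.189.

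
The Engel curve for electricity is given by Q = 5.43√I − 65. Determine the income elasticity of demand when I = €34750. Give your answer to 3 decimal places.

At I = 34750: Q = 947.225.
dQ/dI = 5.43/(2√I) = 0.0145644 at this income.
η = (dQ/dI)·(I/Q) = 0.0145644 × (34750/947.225) = 0.534.

0.534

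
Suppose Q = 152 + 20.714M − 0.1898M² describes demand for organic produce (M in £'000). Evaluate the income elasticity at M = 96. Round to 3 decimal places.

-3.858

At M = 96: Q = 391.3472.
dQ/dM = 20.714 − 0.3796M = -15.72760.
η = (dQ/dM)·(M/Q) = -15.72760 × (96/391.3472) = -3.858.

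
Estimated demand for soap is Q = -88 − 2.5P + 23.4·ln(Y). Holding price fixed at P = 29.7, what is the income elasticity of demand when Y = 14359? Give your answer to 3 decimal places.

0.379

At P = 29.7, Y = 14359: Q = 61.738.
Holding P constant, ∂Q/∂Y = 23.4/Y = 0.00162964.
η_Y = (∂Q/∂Y)·(Y/Q) = 0.00162964 × (14359/61.738) = 0.379.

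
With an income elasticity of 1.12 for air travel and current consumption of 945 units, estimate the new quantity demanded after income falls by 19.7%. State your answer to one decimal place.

736.5

%ΔQ ≈ η × %ΔI = 1.12 × (-19.7%) = -22.064%.
New Q ≈ 945 × (1 − 0.22064) = 736.5.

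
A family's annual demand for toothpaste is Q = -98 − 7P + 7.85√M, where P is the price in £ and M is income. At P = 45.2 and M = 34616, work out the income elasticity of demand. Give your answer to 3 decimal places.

At P = 45.2, M = 34616: Q = 1046.122.
Holding P constant, ∂Q/∂M = 7.85/(2√M) = 0.0210961.
η_M = (∂Q/∂M)·(M/Q) = 0.0210961 × (34616/1046.122) = 0.698.

0.698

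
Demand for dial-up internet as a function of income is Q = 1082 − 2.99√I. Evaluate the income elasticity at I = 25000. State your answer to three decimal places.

At I = 25000: Q = 609.239.
dQ/dI = -2.99/(2√I) = -0.00945521 at this income.
η = (dQ/dI)·(I/Q) = -0.00945521 × (25000/609.239) = -0.388.

-0.388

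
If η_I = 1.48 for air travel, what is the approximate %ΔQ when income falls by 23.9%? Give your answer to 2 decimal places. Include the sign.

-35.37%

%ΔQ ≈ η × %ΔI = 1.48 × (-23.9%) = -35.37%.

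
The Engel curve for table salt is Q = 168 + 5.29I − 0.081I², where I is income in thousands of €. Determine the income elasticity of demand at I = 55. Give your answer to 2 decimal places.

-0.93

At I = 55: Q = 213.9250.
dQ/dI = 5.29 − 0.162I = -3.62000.
η = (dQ/dI)·(I/Q) = -3.62000 × (55/213.9250) = -0.93.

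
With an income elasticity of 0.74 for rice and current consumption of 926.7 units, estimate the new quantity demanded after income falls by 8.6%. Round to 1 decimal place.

867.7

%ΔQ ≈ η × %ΔI = 0.74 × (-8.6%) = -6.364%.
New Q ≈ 926.7 × (1 − 0.06364) = 867.7.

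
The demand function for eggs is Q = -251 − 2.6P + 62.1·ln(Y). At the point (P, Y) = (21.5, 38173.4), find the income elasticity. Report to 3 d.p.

0.178

At P = 21.5, Y = 38173.4: Q = 348.248.
Holding P constant, ∂Q/∂Y = 62.1/Y = 0.00162679.
η_Y = (∂Q/∂Y)·(Y/Q) = 0.00162679 × (38173.4/348.248) = 0.178.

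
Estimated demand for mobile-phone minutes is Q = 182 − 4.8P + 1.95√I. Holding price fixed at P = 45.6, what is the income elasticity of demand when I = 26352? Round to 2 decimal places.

0.57

At P = 45.6, I = 26352: Q = 279.669.
Holding P constant, ∂Q/∂I = 1.95/(2√I) = 0.00600617.
η_I = (∂Q/∂I)·(I/Q) = 0.00600617 × (26352/279.669) = 0.57.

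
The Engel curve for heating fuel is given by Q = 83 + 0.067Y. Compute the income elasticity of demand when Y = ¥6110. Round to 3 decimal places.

0.831

At Y = 6110: Q = 492.370.
dQ/dY = 0.067.
η = (dQ/dY)·(Y/Q) = 0.067 × (6110/492.370) = 0.831.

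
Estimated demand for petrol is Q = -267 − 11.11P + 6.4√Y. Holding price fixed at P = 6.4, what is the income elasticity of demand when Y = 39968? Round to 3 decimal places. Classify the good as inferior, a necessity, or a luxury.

0.680 (necessity)

At P = 6.4, Y = 39968: Q = 941.384.
Holding P constant, ∂Q/∂Y = 6.4/(2√Y) = 0.0160064.
η_Y = (∂Q/∂Y)·(Y/Q) = 0.0160064 × (39968/941.384) = 0.680.
Since 0 < η < 1, this is a necessity.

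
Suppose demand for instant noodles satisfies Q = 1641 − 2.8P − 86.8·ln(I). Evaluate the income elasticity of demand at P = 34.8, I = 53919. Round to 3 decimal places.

-0.145

At P = 34.8, I = 53919: Q = 597.853.
Holding P constant, ∂Q/∂I = -86.8/I = -0.00160982.
η_I = (∂Q/∂I)·(I/Q) = -0.00160982 × (53919/597.853) = -0.145.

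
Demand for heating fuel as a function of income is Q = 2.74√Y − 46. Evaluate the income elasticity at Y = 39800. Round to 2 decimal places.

0.55

At Y = 39800: Q = 500.628.
dQ/dY = 2.74/(2√Y) = 0.00686719 at this income.
η = (dQ/dY)·(Y/Q) = 0.00686719 × (39800/500.628) = 0.55.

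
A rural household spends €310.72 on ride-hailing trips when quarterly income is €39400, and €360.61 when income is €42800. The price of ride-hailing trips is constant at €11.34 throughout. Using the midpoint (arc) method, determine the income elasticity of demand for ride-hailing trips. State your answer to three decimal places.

1.797

With a constant price, Q₁ = 310.72/11.34 = 27.400 and Q₂ = 360.61/11.34 = 31.800 (equivalently, work directly with expenditure since P cancels).
Midpoint %ΔQ = (360.61 − 310.72)/335.67 = 0.14863; midpoint %ΔI = (42800 − 39400)/41100 = 0.08273.
η = 0.14863 / 0.08273 = 1.797.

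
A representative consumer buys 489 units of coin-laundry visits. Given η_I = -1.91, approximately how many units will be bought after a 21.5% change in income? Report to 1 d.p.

%ΔQ ≈ η × %ΔI = -1.91 × 21.5% = -41.065%.
New Q ≈ 489 × (1 − 0.41065) = 288.2.

288.2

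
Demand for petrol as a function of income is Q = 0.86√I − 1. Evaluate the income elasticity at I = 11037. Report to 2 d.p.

0.51

At I = 11037: Q = 89.349.
dQ/dI = 0.86/(2√I) = 0.00409301 at this income.
η = (dQ/dI)·(I/Q) = 0.00409301 × (11037/89.349) = 0.51.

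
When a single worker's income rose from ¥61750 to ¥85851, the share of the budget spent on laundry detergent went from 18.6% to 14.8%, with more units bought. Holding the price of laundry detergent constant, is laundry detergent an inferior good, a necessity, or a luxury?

necessity

Quantity rises but the budget share falls as income rises, so 0 < η < 1.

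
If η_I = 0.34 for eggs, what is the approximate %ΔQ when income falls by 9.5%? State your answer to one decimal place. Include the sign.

%ΔQ ≈ η × %ΔI = 0.34 × (-9.5%) = -3.2%.

-3.2%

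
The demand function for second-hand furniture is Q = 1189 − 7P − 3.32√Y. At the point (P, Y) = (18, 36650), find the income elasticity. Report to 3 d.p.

At P = 18, Y = 36650: Q = 427.413.
Holding P constant, ∂Q/∂Y = -3.32/(2√Y) = -0.00867104.
η_Y = (∂Q/∂Y)·(Y/Q) = -0.00867104 × (36650/427.413) = -0.744.

-0.744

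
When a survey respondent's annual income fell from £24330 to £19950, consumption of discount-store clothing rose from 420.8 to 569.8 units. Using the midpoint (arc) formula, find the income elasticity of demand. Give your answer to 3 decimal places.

-1.521

ΔQ = 569.8 − 420.8 = 149; midpoint Q̄ = (420.8 + 569.8)/2 = 495.3.
ΔI = 19950 − 24330 = -4380; midpoint Ī = (24330 + 19950)/2 = 22140.
η = (ΔQ/Q̄) ÷ (ΔI/Ī) = (149/495.3) ÷ (-4380/22140) = -1.521.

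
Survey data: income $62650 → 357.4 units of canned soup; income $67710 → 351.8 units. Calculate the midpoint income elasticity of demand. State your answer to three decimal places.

-0.203

ΔQ = 351.8 − 357.4 = -5.6; midpoint Q̄ = (357.4 + 351.8)/2 = 354.6.
ΔI = 67710 − 62650 = 5060; midpoint Ī = (62650 + 67710)/2 = 65180.
η = (ΔQ/Q̄) ÷ (ΔI/Ī) = (-5.6/354.6) ÷ (5060/65180) = -0.203.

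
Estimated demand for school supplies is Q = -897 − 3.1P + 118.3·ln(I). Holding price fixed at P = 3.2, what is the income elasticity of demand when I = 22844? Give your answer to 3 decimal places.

At P = 3.2, I = 22844: Q = 280.391.
Holding P constant, ∂Q/∂I = 118.3/I = 0.0051786.
η_I = (∂Q/∂I)·(I/Q) = 0.0051786 × (22844/280.391) = 0.422.

0.422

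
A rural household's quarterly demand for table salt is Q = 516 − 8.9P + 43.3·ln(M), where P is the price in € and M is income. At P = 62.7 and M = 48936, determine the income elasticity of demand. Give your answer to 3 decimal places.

At P = 62.7, M = 48936: Q = 425.535.
Holding P constant, ∂Q/∂M = 43.3/M = 0.000884829.
η_M = (∂Q/∂M)·(M/Q) = 0.000884829 × (48936/425.535) = 0.102.

0.102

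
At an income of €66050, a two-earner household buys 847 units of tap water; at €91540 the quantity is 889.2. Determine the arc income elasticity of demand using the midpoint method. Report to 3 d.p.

0.150

ΔQ = 889.2 − 847 = 42.2; midpoint Q̄ = (847 + 889.2)/2 = 868.1.
ΔI = 91540 − 66050 = 25490; midpoint Ī = (66050 + 91540)/2 = 78795.
η = (ΔQ/Q̄) ÷ (ΔI/Ī) = (42.2/868.1) ÷ (25490/78795) = 0.150.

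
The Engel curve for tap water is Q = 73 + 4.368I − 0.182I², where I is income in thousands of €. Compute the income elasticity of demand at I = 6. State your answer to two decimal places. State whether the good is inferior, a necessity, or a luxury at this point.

At I = 6: Q = 92.6560.
dQ/dI = 4.368 − 0.364I = 2.18400.
η = (dQ/dI)·(I/Q) = 2.18400 × (6/92.6560) = 0.14.
0 < η < 1 ⇒ necessity.

0.14 (necessity)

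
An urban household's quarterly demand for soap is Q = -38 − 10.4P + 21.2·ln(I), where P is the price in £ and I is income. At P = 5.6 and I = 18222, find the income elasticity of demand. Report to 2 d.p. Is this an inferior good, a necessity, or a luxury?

0.19 (necessity)

At P = 5.6, I = 18222: Q = 111.740.
Holding P constant, ∂Q/∂I = 21.2/I = 0.00116343.
η_I = (∂Q/∂I)·(I/Q) = 0.00116343 × (18222/111.740) = 0.19.
Since 0 < η < 1, this is a necessity.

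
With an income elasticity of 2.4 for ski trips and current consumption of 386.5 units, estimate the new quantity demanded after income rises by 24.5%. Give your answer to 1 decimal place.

%ΔQ ≈ η × %ΔI = 2.4 × 24.5% = 58.8%.
New Q ≈ 386.5 × (1 + 0.588) = 613.8.

613.8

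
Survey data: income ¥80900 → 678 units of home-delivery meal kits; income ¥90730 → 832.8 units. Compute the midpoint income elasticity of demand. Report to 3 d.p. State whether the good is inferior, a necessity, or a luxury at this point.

1.789 (luxury)

ΔQ = 832.8 − 678 = 154.8; midpoint Q̄ = (678 + 832.8)/2 = 755.4.
ΔI = 90730 − 80900 = 9830; midpoint Ī = (80900 + 90730)/2 = 85815.
η = (ΔQ/Q̄) ÷ (ΔI/Ī) = (154.8/755.4) ÷ (9830/85815) = 1.789.
η > 1 ⇒ luxury.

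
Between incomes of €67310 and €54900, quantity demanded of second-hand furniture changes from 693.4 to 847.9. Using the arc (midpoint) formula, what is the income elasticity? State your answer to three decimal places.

ΔQ = 847.9 − 693.4 = 154.5; midpoint Q̄ = (693.4 + 847.9)/2 = 770.65.
ΔI = 54900 − 67310 = -12410; midpoint Ī = (67310 + 54900)/2 = 61105.
η = (ΔQ/Q̄) ÷ (ΔI/Ī) = (154.5/770.65) ÷ (-12410/61105) = -0.987.

-0.987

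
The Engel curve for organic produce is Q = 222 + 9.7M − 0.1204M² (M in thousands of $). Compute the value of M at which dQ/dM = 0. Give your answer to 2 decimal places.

40.28

dQ/dM = 9.7 − 0.2408M.
The good is inferior where dQ/dM < 0. Setting dQ/dM = 0 gives M = 9.7 / 0.2408 = 40.28.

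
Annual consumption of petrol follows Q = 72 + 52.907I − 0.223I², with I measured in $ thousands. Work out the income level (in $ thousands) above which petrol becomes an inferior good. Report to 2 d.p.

118.63

dQ/dI = 52.907 − 0.446I.
The good is inferior where dQ/dI < 0. Setting dQ/dI = 0 gives I = 52.907 / 0.446 = 118.63.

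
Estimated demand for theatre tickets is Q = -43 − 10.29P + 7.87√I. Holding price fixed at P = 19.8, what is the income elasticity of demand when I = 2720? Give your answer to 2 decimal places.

At P = 19.8, I = 2720: Q = 163.707.
Holding P constant, ∂Q/∂I = 7.87/(2√I) = 0.0754502.
η_I = (∂Q/∂I)·(I/Q) = 0.0754502 × (2720/163.707) = 1.25.

1.25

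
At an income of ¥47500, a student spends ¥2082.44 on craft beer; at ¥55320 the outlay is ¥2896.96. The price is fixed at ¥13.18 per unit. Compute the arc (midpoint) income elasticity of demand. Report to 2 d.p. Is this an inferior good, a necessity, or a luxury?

With a constant price, Q₁ = 2082.44/13.18 = 158.000 and Q₂ = 2896.96/13.18 = 219.800 (equivalently, work directly with expenditure since P cancels).
Midpoint %ΔQ = (2896.96 − 2082.44)/2489.70 = 0.32716; midpoint %ΔI = (55320 − 47500)/51410 = 0.15211.
η = 0.32716 / 0.15211 = 2.15.
η > 1 ⇒ luxury.

2.15 (luxury)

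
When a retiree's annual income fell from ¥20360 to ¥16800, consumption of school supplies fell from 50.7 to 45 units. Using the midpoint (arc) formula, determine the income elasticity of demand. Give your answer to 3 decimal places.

ΔQ = 45 − 50.7 = -5.7; midpoint Q̄ = (50.7 + 45)/2 = 47.85.
ΔI = 16800 − 20360 = -3560; midpoint Ī = (20360 + 16800)/2 = 18580.
η = (ΔQ/Q̄) ÷ (ΔI/Ī) = (-5.7/47.85) ÷ (-3560/18580) = 0.622.

0.622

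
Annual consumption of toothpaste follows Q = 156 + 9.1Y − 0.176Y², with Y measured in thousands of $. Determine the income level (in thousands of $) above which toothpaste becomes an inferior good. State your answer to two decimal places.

dQ/dY = 9.1 − 0.352Y.
The good is inferior where dQ/dY < 0. Setting dQ/dY = 0 gives Y = 9.1 / 0.352 = 25.85.

25.85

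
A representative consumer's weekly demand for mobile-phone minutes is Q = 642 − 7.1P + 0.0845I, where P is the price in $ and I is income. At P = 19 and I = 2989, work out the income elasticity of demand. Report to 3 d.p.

0.332

At P = 19, I = 2989: Q = 759.671.
Holding P constant, ∂Q/∂I = 0.0845.
η_I = (∂Q/∂I)·(I/Q) = 0.0845 × (2989/759.671) = 0.332.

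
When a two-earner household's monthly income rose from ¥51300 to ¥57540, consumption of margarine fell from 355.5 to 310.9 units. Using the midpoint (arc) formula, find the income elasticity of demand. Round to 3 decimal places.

ΔQ = 310.9 − 355.5 = -44.6; midpoint Q̄ = (355.5 + 310.9)/2 = 333.2.
ΔI = 57540 − 51300 = 6240; midpoint Ī = (51300 + 57540)/2 = 54420.
η = (ΔQ/Q̄) ÷ (ΔI/Ī) = (-44.6/333.2) ÷ (6240/54420) = -1.167.

-1.167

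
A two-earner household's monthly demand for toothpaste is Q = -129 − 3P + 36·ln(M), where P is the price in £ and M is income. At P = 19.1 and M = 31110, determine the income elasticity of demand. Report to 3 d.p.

0.193

At P = 19.1, M = 31110: Q = 186.130.
Holding P constant, ∂Q/∂M = 36/M = 0.00115718.
η_M = (∂Q/∂M)·(M/Q) = 0.00115718 × (31110/186.130) = 0.193.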